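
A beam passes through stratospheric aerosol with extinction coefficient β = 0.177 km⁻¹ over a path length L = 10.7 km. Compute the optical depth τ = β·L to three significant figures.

1.89

τ = β·L = 0.177 × 10.7 = 1.8939.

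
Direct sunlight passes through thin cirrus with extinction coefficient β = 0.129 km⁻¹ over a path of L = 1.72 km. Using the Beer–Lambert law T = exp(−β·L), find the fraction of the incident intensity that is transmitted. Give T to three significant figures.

0.801

τ = β·L = 0.129 × 1.72 = 0.2219.
T = exp(−0.2219) = 0.8010.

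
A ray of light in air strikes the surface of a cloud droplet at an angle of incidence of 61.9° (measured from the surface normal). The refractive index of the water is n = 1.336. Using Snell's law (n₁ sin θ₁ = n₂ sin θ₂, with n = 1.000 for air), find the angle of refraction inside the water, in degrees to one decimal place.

41.3°

Snell: sin θ_r = sin θ_i / n = sin 61.9° / 1.336 = 0.8821 / 1.336 = 0.6603.
θ_r = arcsin(0.6603) = 41.32°.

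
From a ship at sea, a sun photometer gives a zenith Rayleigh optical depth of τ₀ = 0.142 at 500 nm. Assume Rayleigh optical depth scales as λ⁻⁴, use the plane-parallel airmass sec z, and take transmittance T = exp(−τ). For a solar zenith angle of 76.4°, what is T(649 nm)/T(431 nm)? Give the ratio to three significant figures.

Airmass: sec 76.4° = 4.2527.
τ(649 nm) = 0.142 × (500/649)⁴ × 4.2527 = 0.142 × 0.3523 × 4.2527 = 0.2127.
τ(431 nm) = 0.142 × (500/431)⁴ × 4.2527 = 0.142 × 1.8112 × 4.2527 = 1.0938.
T(649)/T(431) = exp(τ_B − τ_A) = exp(0.8810) = 2.4134.

2.41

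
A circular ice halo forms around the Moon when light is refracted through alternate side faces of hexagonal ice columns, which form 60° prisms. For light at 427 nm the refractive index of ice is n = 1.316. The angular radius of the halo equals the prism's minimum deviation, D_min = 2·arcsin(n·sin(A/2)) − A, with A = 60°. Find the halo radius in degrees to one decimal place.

n·sin(A/2) = 1.316 × sin 30° = 1.316 × 0.5000 = 0.6580.
D_min = 2·arcsin(0.6580) − 60° = 2 × 41.148° − 60° = 22.295°.

22.3°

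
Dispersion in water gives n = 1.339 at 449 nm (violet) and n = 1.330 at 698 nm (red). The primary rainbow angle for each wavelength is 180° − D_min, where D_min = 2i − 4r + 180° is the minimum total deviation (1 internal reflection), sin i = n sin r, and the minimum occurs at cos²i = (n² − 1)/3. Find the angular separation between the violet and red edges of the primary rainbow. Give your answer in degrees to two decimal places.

1.30°

At 449 nm (n = 1.339): cos²i = 0.26431 → i = 59.062°, r = 39.834°, D_min = 138.786°, rainbow angle = 41.214°.
At 698 nm (n = 1.330): cos²i = 0.25630 → i = 59.585°, r = 40.422°, D_min = 137.484°, rainbow angle = 42.516°.
Angular width = |41.214° − 42.516°| = 1.303°.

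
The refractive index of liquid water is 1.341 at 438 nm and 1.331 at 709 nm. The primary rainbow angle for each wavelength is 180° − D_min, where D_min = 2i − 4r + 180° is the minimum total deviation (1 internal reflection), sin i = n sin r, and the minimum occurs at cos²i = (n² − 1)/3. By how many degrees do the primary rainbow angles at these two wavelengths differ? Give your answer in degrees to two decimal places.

At 438 nm (n = 1.341): cos²i = 0.26609 → i = 58.946°, r = 39.705°, D_min = 139.071°, rainbow angle = 40.929°.
At 709 nm (n = 1.331): cos²i = 0.25719 → i = 59.527°, r = 40.356°, D_min = 137.630°, rainbow angle = 42.370°.
Angular width = |40.929° − 42.370°| = 1.441°.

1.44°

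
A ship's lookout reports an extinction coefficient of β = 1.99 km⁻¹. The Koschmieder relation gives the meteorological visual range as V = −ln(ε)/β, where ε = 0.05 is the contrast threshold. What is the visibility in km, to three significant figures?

1.51 km

V = −ln(0.05) / 1.99 = 2.996 / 1.99 = 1.5054 km.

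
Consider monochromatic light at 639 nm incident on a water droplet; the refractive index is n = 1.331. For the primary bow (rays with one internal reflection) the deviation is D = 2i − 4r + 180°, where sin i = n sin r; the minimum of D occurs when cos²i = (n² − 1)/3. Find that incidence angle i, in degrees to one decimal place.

59.5°

cos²i = (1.331² − 1)/3 = (1.77156 − 1)/3 = 0.25719.
cos i = 0.50714, so i = 59.527°.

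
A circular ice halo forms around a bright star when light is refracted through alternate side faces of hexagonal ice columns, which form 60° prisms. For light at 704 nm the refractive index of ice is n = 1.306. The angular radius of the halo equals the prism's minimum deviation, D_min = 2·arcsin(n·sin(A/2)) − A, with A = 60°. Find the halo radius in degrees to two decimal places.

n·sin(A/2) = 1.306 × sin 30° = 1.306 × 0.5000 = 0.6530.
D_min = 2·arcsin(0.6530) − 60° = 2 × 40.768° − 60° = 21.536°.

21.54°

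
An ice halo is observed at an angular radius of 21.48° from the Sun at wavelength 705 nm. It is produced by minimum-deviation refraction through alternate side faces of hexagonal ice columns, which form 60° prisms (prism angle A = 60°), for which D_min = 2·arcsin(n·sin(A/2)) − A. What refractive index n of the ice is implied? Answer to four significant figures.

1.305

Rearranging: n = sin((D_min + A)/2) / sin(A/2).
(D_min + A)/2 = (21.48° + 60°)/2 = 40.740°.
n = sin 40.740° / sin 30° = 0.6526 / 0.5000 = 1.3053.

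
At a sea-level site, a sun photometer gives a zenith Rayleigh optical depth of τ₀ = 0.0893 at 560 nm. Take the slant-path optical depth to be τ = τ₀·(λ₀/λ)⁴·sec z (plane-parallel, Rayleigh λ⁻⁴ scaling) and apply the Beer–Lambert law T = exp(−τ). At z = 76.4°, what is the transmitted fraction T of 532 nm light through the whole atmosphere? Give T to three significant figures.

sec 76.4° = 4.2527.
τ = 0.0893 × (560/532)⁴ × 4.2527 = 0.0893 × 1.2277 × 4.2527 = 0.4663.
T = exp(−0.4663) = 0.6273.

0.627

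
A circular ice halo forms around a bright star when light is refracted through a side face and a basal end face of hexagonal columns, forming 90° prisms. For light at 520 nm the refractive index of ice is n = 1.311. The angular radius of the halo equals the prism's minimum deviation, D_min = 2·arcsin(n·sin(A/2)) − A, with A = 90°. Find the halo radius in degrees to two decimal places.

n·sin(A/2) = 1.311 × sin 45° = 1.311 × 0.7071 = 0.9270.
D_min = 2·arcsin(0.9270) − 90° = 2 × 67.974° − 90° = 45.949°.

45.95°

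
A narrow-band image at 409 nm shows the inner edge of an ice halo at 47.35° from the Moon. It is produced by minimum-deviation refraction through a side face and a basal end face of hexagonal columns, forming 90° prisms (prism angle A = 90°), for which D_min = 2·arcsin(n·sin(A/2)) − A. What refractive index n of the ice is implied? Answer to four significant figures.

Rearranging: n = sin((D_min + A)/2) / sin(A/2).
(D_min + A)/2 = (47.35° + 90°)/2 = 68.675°.
n = sin 68.675° / sin 45° = 0.9315 / 0.7071 = 1.3174.

1.317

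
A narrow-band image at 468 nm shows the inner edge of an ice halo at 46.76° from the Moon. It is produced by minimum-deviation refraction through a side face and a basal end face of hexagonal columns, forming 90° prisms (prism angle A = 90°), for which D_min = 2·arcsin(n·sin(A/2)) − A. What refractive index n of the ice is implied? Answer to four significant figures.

Rearranging: n = sin((D_min + A)/2) / sin(A/2).
(D_min + A)/2 = (46.76° + 90°)/2 = 68.380°.
n = sin 68.380° / sin 45° = 0.9296 / 0.7071 = 1.3147.

1.315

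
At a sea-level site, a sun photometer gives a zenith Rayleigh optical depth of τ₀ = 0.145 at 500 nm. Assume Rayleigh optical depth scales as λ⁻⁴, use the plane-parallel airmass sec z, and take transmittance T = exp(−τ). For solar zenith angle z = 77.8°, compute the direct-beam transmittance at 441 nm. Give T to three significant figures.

0.322

sec 77.8° = 4.7321.
τ = 0.145 × (500/441)⁴ × 4.7321 = 0.145 × 1.6524 × 4.7321 = 1.1338.
T = exp(−1.1338) = 0.3218.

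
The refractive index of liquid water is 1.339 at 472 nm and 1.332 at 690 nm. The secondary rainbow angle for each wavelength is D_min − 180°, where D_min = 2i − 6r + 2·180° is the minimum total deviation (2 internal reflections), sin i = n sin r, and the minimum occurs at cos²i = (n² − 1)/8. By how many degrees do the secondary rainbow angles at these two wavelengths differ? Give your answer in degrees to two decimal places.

At 472 nm (n = 1.339): cos²i = 0.09912 → i = 71.650°, r = 45.141°, D_min = 232.451°, rainbow angle = 52.451°.
At 690 nm (n = 1.332): cos²i = 0.09678 → i = 71.875°, r = 45.520°, D_min = 230.628°, rainbow angle = 50.628°.
Angular width = |52.451° − 50.628°| = 1.823°.

1.82°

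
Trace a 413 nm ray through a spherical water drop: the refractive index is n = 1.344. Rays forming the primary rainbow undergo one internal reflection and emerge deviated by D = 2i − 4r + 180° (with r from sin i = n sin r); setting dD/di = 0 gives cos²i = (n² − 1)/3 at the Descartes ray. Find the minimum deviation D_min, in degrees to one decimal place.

139.5°

cos²i = (1.80634 − 1)/3 = 0.26878; i = arccos(0.51844) = 58.772°.
sin r = sin 58.772°/1.344 = 0.63625; r = 39.512°.
D_min = 2·58.772° − 4·39.512° + 180° = 139.495°.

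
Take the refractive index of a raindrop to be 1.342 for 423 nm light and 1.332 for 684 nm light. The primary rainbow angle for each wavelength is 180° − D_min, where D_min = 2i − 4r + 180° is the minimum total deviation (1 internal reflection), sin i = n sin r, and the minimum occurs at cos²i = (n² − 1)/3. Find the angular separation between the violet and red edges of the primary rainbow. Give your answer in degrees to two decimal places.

1.44°

At 423 nm (n = 1.342): cos²i = 0.26699 → i = 58.888°, r = 39.641°, D_min = 139.213°, rainbow angle = 40.787°.
At 684 nm (n = 1.332): cos²i = 0.25807 → i = 59.469°, r = 40.290°, D_min = 137.776°, rainbow angle = 42.224°.
Angular width = |40.787° − 42.224°| = 1.437°.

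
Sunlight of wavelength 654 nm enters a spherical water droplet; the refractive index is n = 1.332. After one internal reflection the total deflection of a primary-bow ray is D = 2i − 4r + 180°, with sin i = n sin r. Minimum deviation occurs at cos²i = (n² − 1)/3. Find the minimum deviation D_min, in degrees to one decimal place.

cos²i = (1.77422 − 1)/3 = 0.25807; i = arccos(0.50801) = 59.469°.
sin r = sin 59.469°/1.332 = 0.64666; r = 40.290°.
D_min = 2·59.469° − 4·40.290° + 180° = 137.776°.

137.8°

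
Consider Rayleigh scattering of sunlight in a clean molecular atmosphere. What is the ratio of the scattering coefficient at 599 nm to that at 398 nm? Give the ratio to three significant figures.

0.195

Rayleigh scattering ∝ λ⁻⁴, so the ratio of coefficients is the inverse fourth power of the wavelength ratio.
σ(599)/σ(398) = (398/599)⁴ = (0.6644)⁴ = 0.1949.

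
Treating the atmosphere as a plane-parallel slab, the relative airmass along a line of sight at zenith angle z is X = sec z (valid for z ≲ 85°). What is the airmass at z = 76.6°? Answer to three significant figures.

4.32

X = sec z = 1/cos 76.6° = 1/0.2317 = 4.3150.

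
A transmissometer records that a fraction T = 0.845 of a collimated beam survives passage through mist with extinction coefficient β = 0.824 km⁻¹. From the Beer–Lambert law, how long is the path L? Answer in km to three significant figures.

0.204 km

Beer–Lambert: T = exp(−βL) ⇒ L = −ln(T)/β = −ln(0.845)/0.824 = 0.1684/0.824 = 0.2044 km.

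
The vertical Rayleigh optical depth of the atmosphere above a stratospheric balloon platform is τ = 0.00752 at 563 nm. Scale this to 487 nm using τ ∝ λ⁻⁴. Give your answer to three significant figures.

0.0134

τ(487 nm) = τ(563 nm) × (563/487)⁴ = 0.00752 × (1.1561)⁴ = 0.00752 × 1.7861 = 0.0134.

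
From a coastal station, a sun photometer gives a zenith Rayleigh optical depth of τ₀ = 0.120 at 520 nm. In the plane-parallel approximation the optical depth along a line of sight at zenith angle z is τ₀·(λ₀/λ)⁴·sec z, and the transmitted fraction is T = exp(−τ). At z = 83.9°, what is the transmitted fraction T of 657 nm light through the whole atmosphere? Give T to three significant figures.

sec 83.9° = 9.4105.
τ = 0.120 × (520/657)⁴ × 9.4105 = 0.120 × 0.3924 × 9.4105 = 0.4431.
T = exp(−0.4431) = 0.6420.

0.642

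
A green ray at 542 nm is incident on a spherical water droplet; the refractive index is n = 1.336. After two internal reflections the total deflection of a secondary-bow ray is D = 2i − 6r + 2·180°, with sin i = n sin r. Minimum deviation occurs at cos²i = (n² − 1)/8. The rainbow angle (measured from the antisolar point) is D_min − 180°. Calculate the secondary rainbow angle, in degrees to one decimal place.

cos²i = (1.78490 − 1)/8 = 0.09811; i = arccos(0.31323) = 71.746°.
sin r = sin 71.746°/1.336 = 0.71084; r = 45.303°.
D_min = 2·71.746° − 6·45.303° + 360° = 231.674°.
Rainbow angle = D_min − 180° = 51.674°.

51.7°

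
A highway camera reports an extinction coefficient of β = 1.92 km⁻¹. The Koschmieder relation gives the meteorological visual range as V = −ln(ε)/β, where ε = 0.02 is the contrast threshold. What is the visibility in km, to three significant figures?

2.04 km

V = −ln(0.02) / 1.92 = 3.912 / 1.92 = 2.0375 km.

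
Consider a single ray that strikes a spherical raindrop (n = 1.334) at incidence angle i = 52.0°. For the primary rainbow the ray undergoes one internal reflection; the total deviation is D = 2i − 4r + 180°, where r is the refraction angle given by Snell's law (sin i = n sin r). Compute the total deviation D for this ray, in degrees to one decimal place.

sin r = sin 52.0° / 1.334 = 0.7880/1.334 = 0.5907; r = 36.21°.
D = 2·52.0° − 4·36.21° + 180° = 104.00° − 144.83° + 180° = 139.17°.

139.2°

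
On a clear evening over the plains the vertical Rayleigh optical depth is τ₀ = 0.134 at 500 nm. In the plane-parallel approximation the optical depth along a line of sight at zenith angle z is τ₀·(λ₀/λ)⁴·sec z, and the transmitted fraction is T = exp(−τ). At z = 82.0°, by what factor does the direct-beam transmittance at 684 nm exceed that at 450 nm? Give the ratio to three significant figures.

3.30

Airmass: sec 82.0° = 7.1853.
τ(684 nm) = 0.134 × (500/684)⁴ × 7.1853 = 0.134 × 0.2855 × 7.1853 = 0.2749.
τ(450 nm) = 0.134 × (500/450)⁴ × 7.1853 = 0.134 × 1.5242 × 7.1853 = 1.4675.
T(684)/T(450) = exp(τ_B − τ_A) = exp(1.1926) = 3.2956.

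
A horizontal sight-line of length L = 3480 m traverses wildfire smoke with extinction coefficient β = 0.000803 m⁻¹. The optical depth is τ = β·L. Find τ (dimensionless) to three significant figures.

τ = β·L = 0.000803 × 3480 = 2.7944.

2.79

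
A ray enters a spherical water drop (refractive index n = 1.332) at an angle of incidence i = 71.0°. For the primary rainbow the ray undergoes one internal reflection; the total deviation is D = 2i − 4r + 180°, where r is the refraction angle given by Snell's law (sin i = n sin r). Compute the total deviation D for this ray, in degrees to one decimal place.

sin r = sin 71.0° / 1.332 = 0.9455/1.332 = 0.7098; r = 45.22°.
D = 2·71.0° − 4·45.22° + 180° = 142.00° − 180.89° + 180° = 141.11°.

141.1°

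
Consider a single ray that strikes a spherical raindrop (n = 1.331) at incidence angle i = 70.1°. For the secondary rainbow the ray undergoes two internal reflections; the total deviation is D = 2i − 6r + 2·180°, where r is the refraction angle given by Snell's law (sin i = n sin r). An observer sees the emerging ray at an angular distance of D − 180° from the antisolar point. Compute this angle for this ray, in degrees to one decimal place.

sin r = sin 70.1° / 1.331 = 0.9403/1.331 = 0.7065; r = 44.95°.
D = 2·70.1° − 6·44.95° + 2·180° = 140.20° − 269.68° + 360° = 230.52°.
Angle from antisolar point = D − 180° = 50.52°.

50.5°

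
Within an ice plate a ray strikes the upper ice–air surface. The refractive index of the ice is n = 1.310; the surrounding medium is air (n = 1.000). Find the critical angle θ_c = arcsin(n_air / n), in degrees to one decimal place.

49.8°

sin θ_c = n_air / n = 1.000 / 1.310 = 0.7634.
θ_c = arcsin(0.7634) = 49.76°.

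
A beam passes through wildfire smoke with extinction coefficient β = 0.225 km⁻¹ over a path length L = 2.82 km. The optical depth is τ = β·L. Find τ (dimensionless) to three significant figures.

τ = β·L = 0.225 × 2.82 = 0.6345.

0.634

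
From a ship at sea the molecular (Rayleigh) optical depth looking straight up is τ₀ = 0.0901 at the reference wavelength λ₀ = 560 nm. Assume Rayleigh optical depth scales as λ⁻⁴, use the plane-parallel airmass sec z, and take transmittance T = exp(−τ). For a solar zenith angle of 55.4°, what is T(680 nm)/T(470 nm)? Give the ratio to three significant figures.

Airmass: sec 55.4° = 1.7610.
τ(680 nm) = 0.0901 × (560/680)⁴ × 1.7610 = 0.0901 × 0.4600 × 1.7610 = 0.0730.
τ(470 nm) = 0.0901 × (560/470)⁴ × 1.7610 = 0.0901 × 2.0154 × 1.7610 = 0.3198.
T(680)/T(470) = exp(τ_B − τ_A) = exp(0.2468) = 1.2799.

1.28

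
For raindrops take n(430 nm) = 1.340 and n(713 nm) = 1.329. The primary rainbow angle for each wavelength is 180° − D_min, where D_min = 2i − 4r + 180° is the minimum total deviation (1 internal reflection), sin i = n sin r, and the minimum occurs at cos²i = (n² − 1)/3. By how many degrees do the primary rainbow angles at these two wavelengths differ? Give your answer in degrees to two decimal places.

1.59°

At 430 nm (n = 1.340): cos²i = 0.26520 → i = 59.004°, r = 39.770°, D_min = 138.929°, rainbow angle = 41.071°.
At 713 nm (n = 1.329): cos²i = 0.25541 → i = 59.643°, r = 40.487°, D_min = 137.337°, rainbow angle = 42.663°.
Angular width = |41.071° − 42.663°| = 1.592°.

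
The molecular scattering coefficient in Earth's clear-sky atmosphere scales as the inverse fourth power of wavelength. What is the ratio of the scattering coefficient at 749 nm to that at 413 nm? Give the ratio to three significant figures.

Rayleigh scattering ∝ λ⁻⁴, so the ratio of coefficients is the inverse fourth power of the wavelength ratio.
σ(749)/σ(413) = (413/749)⁴ = (0.5514)⁴ = 0.09244.

0.0924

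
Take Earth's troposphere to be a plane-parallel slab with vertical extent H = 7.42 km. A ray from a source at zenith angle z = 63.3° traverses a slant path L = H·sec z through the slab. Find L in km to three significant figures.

sec z = 1/cos 63.3° = 2.2256.
L = 7.42 × 2.2256 = 16.514 km.

16.5 km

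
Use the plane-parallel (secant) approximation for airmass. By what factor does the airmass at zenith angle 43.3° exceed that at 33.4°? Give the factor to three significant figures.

X(43.3°)/X(33.4°) = sec 43.3° / sec 33.4° = cos 33.4° / cos 43.3° = 0.8348/0.7278 = 1.1471.

1.15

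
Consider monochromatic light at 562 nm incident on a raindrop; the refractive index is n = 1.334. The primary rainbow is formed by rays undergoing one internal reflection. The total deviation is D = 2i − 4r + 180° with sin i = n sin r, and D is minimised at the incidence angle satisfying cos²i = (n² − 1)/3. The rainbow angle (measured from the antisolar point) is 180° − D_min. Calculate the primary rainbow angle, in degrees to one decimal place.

41.9°

cos²i = (1.77956 − 1)/3 = 0.25985; i = arccos(0.50976) = 59.352°.
sin r = sin 59.352°/1.334 = 0.64492; r = 40.159°.
D_min = 2·59.352° − 4·40.159° + 180° = 138.067°.
Rainbow angle = 180° − D_min = 41.933°.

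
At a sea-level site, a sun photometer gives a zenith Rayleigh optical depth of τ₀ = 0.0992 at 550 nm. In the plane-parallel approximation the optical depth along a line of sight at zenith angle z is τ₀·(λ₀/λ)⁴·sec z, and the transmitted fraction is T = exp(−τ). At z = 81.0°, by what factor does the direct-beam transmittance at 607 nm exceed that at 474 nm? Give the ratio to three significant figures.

Airmass: sec 81.0° = 6.3925.
τ(607 nm) = 0.0992 × (550/607)⁴ × 6.3925 = 0.0992 × 0.6741 × 6.3925 = 0.4274.
τ(474 nm) = 0.0992 × (550/474)⁴ × 6.3925 = 0.0992 × 1.8127 × 6.3925 = 1.1495.
T(607)/T(474) = exp(τ_B − τ_A) = exp(0.7221) = 2.0587.

2.06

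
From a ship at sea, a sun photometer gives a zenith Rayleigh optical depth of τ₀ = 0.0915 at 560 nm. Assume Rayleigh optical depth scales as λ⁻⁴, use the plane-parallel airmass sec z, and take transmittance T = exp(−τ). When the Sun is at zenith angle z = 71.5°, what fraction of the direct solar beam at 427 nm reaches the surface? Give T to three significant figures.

sec 71.5° = 3.1515.
τ = 0.0915 × (560/427)⁴ × 3.1515 = 0.0915 × 2.9583 × 3.1515 = 0.8531.
T = exp(−0.8531) = 0.4261.

0.426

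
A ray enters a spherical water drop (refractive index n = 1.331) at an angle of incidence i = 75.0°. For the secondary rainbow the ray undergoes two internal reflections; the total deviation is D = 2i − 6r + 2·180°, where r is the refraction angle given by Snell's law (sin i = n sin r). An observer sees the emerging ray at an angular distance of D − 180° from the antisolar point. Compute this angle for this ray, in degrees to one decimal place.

50.8°

sin r = sin 75.0° / 1.331 = 0.9659/1.331 = 0.7257; r = 46.53°.
D = 2·75.0° − 6·46.53° + 2·180° = 150.00° − 279.17° + 360° = 230.83°.
Angle from antisolar point = D − 180° = 50.83°.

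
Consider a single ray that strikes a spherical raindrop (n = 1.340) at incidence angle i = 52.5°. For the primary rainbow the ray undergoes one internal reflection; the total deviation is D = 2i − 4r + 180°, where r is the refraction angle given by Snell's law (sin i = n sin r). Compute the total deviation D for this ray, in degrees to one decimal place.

sin r = sin 52.5° / 1.340 = 0.7934/1.340 = 0.5921; r = 36.30°.
D = 2·52.5° − 4·36.30° + 180° = 105.00° − 145.21° + 180° = 139.79°.

139.8°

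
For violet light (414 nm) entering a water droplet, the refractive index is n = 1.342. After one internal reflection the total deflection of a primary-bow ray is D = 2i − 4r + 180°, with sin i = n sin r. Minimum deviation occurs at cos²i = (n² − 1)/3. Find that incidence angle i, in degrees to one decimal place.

58.9°

cos²i = (1.342² − 1)/3 = (1.80096 − 1)/3 = 0.26699.
cos i = 0.51671, so i = 58.888°.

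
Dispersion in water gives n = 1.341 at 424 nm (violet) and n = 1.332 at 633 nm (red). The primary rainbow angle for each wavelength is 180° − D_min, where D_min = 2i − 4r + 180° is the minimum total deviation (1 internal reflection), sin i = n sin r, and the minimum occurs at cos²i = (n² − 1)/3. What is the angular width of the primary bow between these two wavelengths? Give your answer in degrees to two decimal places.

1.29°

At 424 nm (n = 1.341): cos²i = 0.26609 → i = 58.946°, r = 39.705°, D_min = 139.071°, rainbow angle = 40.929°.
At 633 nm (n = 1.332): cos²i = 0.25807 → i = 59.469°, r = 40.290°, D_min = 137.776°, rainbow angle = 42.224°.
Angular width = |40.929° − 42.224°| = 1.295°.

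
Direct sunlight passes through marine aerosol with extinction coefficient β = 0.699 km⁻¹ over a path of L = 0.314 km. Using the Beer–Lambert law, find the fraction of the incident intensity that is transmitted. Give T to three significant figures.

τ = β·L = 0.699 × 0.314 = 0.2195.
T = exp(−0.2195) = 0.8029.

0.803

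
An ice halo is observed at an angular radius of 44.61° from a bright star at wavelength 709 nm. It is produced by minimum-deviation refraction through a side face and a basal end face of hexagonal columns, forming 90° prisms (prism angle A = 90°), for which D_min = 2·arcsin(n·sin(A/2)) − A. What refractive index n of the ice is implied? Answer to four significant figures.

1.305

Rearranging: n = sin((D_min + A)/2) / sin(A/2).
(D_min + A)/2 = (44.61° + 90°)/2 = 67.305°.
n = sin 67.305° / sin 45° = 0.9226 / 0.7071 = 1.3047.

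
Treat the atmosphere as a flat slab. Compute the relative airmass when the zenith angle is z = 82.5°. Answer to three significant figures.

7.66

X = sec z = 1/cos 82.5° = 1/0.1305 = 7.6613.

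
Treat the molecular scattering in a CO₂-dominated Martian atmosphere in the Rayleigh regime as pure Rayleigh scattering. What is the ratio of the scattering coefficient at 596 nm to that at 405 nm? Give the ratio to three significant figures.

0.213

Rayleigh scattering ∝ λ⁻⁴, so the ratio of coefficients is the inverse fourth power of the wavelength ratio.
σ(596)/σ(405) = (405/596)⁴ = (0.6795)⁴ = 0.2132.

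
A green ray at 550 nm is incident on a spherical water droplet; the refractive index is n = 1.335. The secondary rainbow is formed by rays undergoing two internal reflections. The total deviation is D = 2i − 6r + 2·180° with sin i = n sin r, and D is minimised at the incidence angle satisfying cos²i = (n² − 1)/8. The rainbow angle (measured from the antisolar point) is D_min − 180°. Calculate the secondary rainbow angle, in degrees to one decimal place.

cos²i = (1.78222 − 1)/8 = 0.09778; i = arccos(0.31269) = 71.778°.
sin r = sin 71.778°/1.335 = 0.71150; r = 45.357°.
D_min = 2·71.778° − 6·45.357° + 360° = 231.414°.
Rainbow angle = D_min − 180° = 51.414°.

51.4°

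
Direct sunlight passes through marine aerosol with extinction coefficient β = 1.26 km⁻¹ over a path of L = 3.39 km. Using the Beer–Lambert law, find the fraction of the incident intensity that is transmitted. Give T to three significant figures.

0.0140

τ = β·L = 1.26 × 3.39 = 4.2714.
T = exp(−4.2714) = 0.0140.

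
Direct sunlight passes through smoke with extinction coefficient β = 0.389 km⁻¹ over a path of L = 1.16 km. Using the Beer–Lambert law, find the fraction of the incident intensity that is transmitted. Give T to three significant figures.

τ = β·L = 0.389 × 1.16 = 0.4512.
T = exp(−0.4512) = 0.6368.

0.637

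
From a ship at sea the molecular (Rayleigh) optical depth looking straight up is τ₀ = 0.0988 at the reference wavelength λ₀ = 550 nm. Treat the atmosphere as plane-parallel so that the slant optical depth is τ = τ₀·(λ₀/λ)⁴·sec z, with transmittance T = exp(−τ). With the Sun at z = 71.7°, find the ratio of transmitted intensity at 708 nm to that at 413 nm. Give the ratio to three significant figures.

Airmass: sec 71.7° = 3.1848.
τ(708 nm) = 0.0988 × (550/708)⁴ × 3.1848 = 0.0988 × 0.3642 × 3.1848 = 0.1146.
τ(413 nm) = 0.0988 × (550/413)⁴ × 3.1848 = 0.0988 × 3.1452 × 3.1848 = 0.9897.
T(708)/T(413) = exp(τ_B − τ_A) = exp(0.8751) = 2.3991.

2.40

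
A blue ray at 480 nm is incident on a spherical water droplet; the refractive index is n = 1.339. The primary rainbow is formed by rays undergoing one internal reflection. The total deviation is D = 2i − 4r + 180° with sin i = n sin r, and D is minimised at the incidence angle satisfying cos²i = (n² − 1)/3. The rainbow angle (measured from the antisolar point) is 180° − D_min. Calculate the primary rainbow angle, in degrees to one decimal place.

41.2°

cos²i = (1.79292 − 1)/3 = 0.26431; i = arccos(0.51411) = 59.062°.
sin r = sin 59.062°/1.339 = 0.64057; r = 39.834°.
D_min = 2·59.062° − 4·39.834° + 180° = 138.786°.
Rainbow angle = 180° − D_min = 41.214°.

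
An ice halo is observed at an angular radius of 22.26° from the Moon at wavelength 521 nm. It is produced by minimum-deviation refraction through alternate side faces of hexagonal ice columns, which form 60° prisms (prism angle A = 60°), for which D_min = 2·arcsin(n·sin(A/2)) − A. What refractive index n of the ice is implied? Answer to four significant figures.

1.316

Rearranging: n = sin((D_min + A)/2) / sin(A/2).
(D_min + A)/2 = (22.26° + 60°)/2 = 41.130°.
n = sin 41.130° / sin 30° = 0.6578 / 0.5000 = 1.3155.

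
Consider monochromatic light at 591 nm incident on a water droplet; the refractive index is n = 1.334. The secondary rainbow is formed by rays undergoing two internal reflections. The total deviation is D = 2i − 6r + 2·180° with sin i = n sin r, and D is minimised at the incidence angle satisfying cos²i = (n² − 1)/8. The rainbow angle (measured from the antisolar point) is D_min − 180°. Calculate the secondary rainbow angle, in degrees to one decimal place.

51.2°

cos²i = (1.77956 − 1)/8 = 0.09744; i = arccos(0.31216) = 71.810°.
sin r = sin 71.810°/1.334 = 0.71217; r = 45.411°.
D_min = 2·71.810° − 6·45.411° + 360° = 231.153°.
Rainbow angle = D_min − 180° = 51.153°.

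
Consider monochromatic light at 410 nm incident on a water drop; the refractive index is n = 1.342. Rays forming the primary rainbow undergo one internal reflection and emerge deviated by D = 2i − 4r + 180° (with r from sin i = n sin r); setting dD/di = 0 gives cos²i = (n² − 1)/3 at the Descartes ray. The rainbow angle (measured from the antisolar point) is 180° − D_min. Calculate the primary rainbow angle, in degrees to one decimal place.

40.8°

cos²i = (1.80096 − 1)/3 = 0.26699; i = arccos(0.51671) = 58.888°.
sin r = sin 58.888°/1.342 = 0.63797; r = 39.641°.
D_min = 2·58.888° − 4·39.641° + 180° = 139.213°.
Rainbow angle = 180° − D_min = 40.787°.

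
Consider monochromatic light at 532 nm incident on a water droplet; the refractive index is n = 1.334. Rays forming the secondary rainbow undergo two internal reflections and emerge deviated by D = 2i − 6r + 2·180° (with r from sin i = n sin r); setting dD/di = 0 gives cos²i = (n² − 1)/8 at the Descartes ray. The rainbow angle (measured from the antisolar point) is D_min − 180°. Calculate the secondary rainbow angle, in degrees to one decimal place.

cos²i = (1.77956 − 1)/8 = 0.09744; i = arccos(0.31216) = 71.810°.
sin r = sin 71.810°/1.334 = 0.71217; r = 45.411°.
D_min = 2·71.810° − 6·45.411° + 360° = 231.153°.
Rainbow angle = D_min − 180° = 51.153°.

51.2°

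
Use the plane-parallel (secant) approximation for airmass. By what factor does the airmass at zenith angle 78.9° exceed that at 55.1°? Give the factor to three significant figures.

2.97

X(78.9°)/X(55.1°) = sec 78.9° / sec 55.1° = cos 55.1° / cos 78.9° = 0.5721/0.1925 = 2.9718.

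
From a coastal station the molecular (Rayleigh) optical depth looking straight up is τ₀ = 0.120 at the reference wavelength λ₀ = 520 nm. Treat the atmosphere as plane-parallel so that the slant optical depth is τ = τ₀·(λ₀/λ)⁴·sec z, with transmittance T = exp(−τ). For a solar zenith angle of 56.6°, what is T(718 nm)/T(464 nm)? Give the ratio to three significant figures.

1.33

Airmass: sec 56.6° = 1.8166.
τ(718 nm) = 0.120 × (520/718)⁴ × 1.8166 = 0.120 × 0.2751 × 1.8166 = 0.0600.
τ(464 nm) = 0.120 × (520/464)⁴ × 1.8166 = 0.120 × 1.5774 × 1.8166 = 0.3439.
T(718)/T(464) = exp(τ_B − τ_A) = exp(0.2839) = 1.3283.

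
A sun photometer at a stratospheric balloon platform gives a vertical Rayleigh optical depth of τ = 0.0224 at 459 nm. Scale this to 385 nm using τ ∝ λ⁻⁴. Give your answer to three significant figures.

0.0453

τ(385 nm) = τ(459 nm) × (459/385)⁴ = 0.0224 × (1.1922)⁴ = 0.0224 × 2.0203 = 0.0453.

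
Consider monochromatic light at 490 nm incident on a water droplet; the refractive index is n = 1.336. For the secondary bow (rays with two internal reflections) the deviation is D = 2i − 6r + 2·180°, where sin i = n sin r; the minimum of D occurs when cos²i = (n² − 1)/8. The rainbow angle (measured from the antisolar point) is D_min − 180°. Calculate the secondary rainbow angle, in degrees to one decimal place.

cos²i = (1.78490 − 1)/8 = 0.09811; i = arccos(0.31323) = 71.746°.
sin r = sin 71.746°/1.336 = 0.71084; r = 45.303°.
D_min = 2·71.746° − 6·45.303° + 360° = 231.674°.
Rainbow angle = D_min − 180° = 51.674°.

51.7°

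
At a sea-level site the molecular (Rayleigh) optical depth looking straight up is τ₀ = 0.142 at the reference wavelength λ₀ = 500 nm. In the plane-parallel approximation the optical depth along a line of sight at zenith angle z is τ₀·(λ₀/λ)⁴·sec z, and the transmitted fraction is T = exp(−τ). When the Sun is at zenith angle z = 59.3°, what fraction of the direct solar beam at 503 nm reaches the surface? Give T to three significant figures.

sec 59.3° = 1.9587.
τ = 0.142 × (500/503)⁴ × 1.9587 = 0.142 × 0.9764 × 1.9587 = 0.2716.
T = exp(−0.2716) = 0.7622.

0.762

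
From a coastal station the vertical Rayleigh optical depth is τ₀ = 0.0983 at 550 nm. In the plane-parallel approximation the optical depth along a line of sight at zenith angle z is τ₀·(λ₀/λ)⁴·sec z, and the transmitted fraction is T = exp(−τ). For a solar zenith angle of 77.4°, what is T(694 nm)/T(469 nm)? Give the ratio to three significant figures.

Airmass: sec 77.4° = 4.5841.
τ(694 nm) = 0.0983 × (550/694)⁴ × 4.5841 = 0.0983 × 0.3945 × 4.5841 = 0.1778.
τ(469 nm) = 0.0983 × (550/469)⁴ × 4.5841 = 0.0983 × 1.8913 × 4.5841 = 0.8523.
T(694)/T(469) = exp(τ_B − τ_A) = exp(0.6745) = 1.9631.

1.96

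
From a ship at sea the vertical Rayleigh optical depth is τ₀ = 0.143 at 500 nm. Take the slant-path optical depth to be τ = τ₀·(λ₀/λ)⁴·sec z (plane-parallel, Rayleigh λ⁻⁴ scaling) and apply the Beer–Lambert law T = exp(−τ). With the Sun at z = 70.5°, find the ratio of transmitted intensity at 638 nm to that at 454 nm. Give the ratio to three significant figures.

Airmass: sec 70.5° = 2.9957.
τ(638 nm) = 0.143 × (500/638)⁴ × 2.9957 = 0.143 × 0.3772 × 2.9957 = 0.1616.
τ(454 nm) = 0.143 × (500/454)⁴ × 2.9957 = 0.143 × 1.4711 × 2.9957 = 0.6302.
T(638)/T(454) = exp(τ_B − τ_A) = exp(0.4686) = 1.5978.

1.60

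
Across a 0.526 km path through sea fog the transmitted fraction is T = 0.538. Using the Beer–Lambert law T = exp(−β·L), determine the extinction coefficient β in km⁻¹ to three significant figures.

Beer–Lambert: T = exp(−βL) ⇒ β = −ln(T)/L = −ln(0.538)/0.526 = 0.6199/0.526 = 1.179 km⁻¹.

1.18 km⁻¹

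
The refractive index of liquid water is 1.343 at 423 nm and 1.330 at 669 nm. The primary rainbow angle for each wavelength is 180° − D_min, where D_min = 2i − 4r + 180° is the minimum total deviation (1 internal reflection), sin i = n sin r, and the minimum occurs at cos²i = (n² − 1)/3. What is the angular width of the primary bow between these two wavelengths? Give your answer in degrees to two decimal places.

At 423 nm (n = 1.343): cos²i = 0.26788 → i = 58.830°, r = 39.577°, D_min = 139.354°, rainbow angle = 40.646°.
At 669 nm (n = 1.330): cos²i = 0.25630 → i = 59.585°, r = 40.422°, D_min = 137.484°, rainbow angle = 42.516°.
Angular width = |40.646° − 42.516°| = 1.871°.

1.87°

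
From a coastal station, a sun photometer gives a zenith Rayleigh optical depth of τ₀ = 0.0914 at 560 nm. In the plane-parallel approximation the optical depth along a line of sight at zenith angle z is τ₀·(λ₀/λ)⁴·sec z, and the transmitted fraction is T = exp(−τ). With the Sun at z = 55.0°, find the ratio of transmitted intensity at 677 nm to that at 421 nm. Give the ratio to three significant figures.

1.53

Airmass: sec 55.0° = 1.7434.
τ(677 nm) = 0.0914 × (560/677)⁴ × 1.7434 = 0.0914 × 0.4682 × 1.7434 = 0.0746.
τ(421 nm) = 0.0914 × (560/421)⁴ × 1.7434 = 0.0914 × 3.1306 × 1.7434 = 0.4989.
T(677)/T(421) = exp(τ_B − τ_A) = exp(0.4243) = 1.5285.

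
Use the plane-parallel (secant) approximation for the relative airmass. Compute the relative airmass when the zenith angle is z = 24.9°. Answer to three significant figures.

1.10

X = sec z = 1/cos 24.9° = 1/0.9070 = 1.1025.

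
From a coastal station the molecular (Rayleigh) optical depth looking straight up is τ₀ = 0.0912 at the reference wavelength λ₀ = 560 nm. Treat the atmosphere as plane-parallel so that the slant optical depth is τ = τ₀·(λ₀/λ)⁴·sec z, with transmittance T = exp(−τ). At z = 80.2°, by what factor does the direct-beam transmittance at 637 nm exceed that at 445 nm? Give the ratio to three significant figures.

2.78

Airmass: sec 80.2° = 5.8751.
τ(637 nm) = 0.0912 × (560/637)⁴ × 5.8751 = 0.0912 × 0.5973 × 5.8751 = 0.3200.
τ(445 nm) = 0.0912 × (560/445)⁴ × 5.8751 = 0.0912 × 2.5079 × 5.8751 = 1.3438.
T(637)/T(445) = exp(τ_B − τ_A) = exp(1.0237) = 2.7835.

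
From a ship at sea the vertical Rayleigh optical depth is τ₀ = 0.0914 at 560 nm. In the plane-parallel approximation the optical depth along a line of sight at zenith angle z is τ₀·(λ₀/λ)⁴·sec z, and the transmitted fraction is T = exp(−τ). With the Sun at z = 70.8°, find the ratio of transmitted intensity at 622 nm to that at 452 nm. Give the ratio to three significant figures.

Airmass: sec 70.8° = 3.0407.
τ(622 nm) = 0.0914 × (560/622)⁴ × 3.0407 = 0.0914 × 0.6570 × 3.0407 = 0.1826.
τ(452 nm) = 0.0914 × (560/452)⁴ × 3.0407 = 0.0914 × 2.3561 × 3.0407 = 0.6548.
T(622)/T(452) = exp(τ_B − τ_A) = exp(0.4722) = 1.6035.

1.60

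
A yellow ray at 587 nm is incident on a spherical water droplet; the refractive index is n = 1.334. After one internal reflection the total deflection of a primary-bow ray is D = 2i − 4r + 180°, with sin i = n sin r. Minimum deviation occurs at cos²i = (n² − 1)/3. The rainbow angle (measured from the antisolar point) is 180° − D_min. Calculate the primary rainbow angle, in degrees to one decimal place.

41.9°

cos²i = (1.77956 − 1)/3 = 0.25985; i = arccos(0.50976) = 59.352°.
sin r = sin 59.352°/1.334 = 0.64492; r = 40.159°.
D_min = 2·59.352° − 4·40.159° + 180° = 138.067°.
Rainbow angle = 180° − D_min = 41.933°.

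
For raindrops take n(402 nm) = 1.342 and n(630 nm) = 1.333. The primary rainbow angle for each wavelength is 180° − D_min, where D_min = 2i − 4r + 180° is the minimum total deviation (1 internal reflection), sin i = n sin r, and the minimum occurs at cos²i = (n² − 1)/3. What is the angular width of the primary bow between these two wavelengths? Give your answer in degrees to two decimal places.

1.29°

At 402 nm (n = 1.342): cos²i = 0.26699 → i = 58.888°, r = 39.641°, D_min = 139.213°, rainbow angle = 40.787°.
At 630 nm (n = 1.333): cos²i = 0.25896 → i = 59.410°, r = 40.225°, D_min = 137.922°, rainbow angle = 42.078°.
Angular width = |40.787° − 42.078°| = 1.291°.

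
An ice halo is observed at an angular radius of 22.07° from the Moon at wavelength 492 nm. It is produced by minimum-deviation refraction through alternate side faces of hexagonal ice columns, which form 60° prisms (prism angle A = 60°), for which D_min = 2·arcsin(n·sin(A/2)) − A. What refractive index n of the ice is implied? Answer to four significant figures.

Rearranging: n = sin((D_min + A)/2) / sin(A/2).
(D_min + A)/2 = (22.07° + 60°)/2 = 41.035°.
n = sin 41.035° / sin 30° = 0.6565 / 0.5000 = 1.3130.

1.313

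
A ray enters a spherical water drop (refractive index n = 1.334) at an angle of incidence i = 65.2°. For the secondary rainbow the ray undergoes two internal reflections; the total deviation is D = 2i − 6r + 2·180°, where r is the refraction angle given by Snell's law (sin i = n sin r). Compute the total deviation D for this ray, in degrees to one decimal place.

233.1°

sin r = sin 65.2° / 1.334 = 0.9078/1.334 = 0.6805; r = 42.88°.
D = 2·65.2° − 6·42.88° + 2·180° = 130.40° − 257.29° + 360° = 233.11°.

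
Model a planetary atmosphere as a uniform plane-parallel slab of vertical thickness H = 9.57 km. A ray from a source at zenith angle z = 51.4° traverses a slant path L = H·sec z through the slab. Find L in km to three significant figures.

15.3 km

sec z = 1/cos 51.4° = 1.6029.
L = 9.57 × 1.6029 = 15.339 km.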